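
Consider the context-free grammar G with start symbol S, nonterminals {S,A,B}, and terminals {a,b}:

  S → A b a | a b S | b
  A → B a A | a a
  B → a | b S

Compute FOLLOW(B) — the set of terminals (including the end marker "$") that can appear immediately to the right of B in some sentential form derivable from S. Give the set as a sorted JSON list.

FIRST sets, iterate to fixpoint:
round 1:
  A via A→a a: +{a}
  B via B→a: +{a}
  B via B→b S: +{b}
  S via S→A b a: +{a}
  S via S→b: +{b}
  FIRST(S)={a,b}  FIRST(A)={a}  FIRST(B)={a,b}
round 2:
  A via A→B a A: +{b}
  FIRST(S)={a,b}  FIRST(A)={a,b}  FIRST(B)={a,b}
round 3: (stable)
  FIRST(S)={a,b}  FIRST(A)={a,b}  FIRST(B)={a,b}

Compute FOLLOW by fixpoint:
FOLLOW(S) := {$}
iter 1:
  A→B a A: FOLLOW(B) ⊇ FIRST(a) = {a}; new: +{a}
  B→b S: FOLLOW(S) ⊇ FOLLOW(B) ⊇ {a}; new: +{a}
  S→A b a: FOLLOW(A) ⊇ FIRST(b) = {b}; new: +{b}
  FOLLOW[S]={$,a}  FOLLOW[A]={b}  FOLLOW[B]={a}
iter 2: done
  FOLLOW[S]={$,a}  FOLLOW[A]={b}  FOLLOW[B]={a}

FOLLOW(B) = ["a"]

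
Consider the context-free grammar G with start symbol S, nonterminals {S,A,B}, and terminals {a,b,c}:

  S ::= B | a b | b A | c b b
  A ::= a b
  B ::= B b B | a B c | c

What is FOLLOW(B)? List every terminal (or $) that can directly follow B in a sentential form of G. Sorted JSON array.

Compute FIRST by fixpoint:
iter 1:
  A via A→a b: +{a}
  B via B→a B c: +{a}
  B via B→c: +{c}
  S via S→B: +{a,c}
  S via S→b A: +{b}
  FIRST(S)={a,b,c}  FIRST(A)={a}  FIRST(B)={a,c}
iter 2: — fixpoint
  FIRST(S)={a,b,c}  FIRST(A)={a}  FIRST(B)={a,c}

Compute FOLLOW by fixpoint:
initialize: $ ∈ FOLLOW(S)
[1]
  B→B b B: FOLLOW(B) ⊇ FIRST(b) = {b}; new: +{b}
  B→a B c: FOLLOW(B) ⊇ FIRST(c) = {c}; new: +{c}
  S→B: FOLLOW(B) ⊇ FOLLOW(S) ⊇ {$}; new: +{$}
  S→b A: FOLLOW(A) ⊇ FOLLOW(S) ⊇ {$}; new: +{$}
  S: {$}  A: {$}  B: {$,b,c}
[2] (stable)
  S: {$}  A: {$}  B: {$,b,c}

FOLLOW(B) = ["$", "b", "c"]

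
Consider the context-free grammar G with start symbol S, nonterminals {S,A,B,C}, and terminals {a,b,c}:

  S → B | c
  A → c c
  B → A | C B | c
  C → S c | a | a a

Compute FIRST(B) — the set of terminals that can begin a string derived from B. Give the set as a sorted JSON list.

Compute FIRST by fixpoint:
round 1:
  A via A→c c: +{c}
  B via B→A: +{c}
  C via C→a: +{a}
  S via S→B: +{c}
  FIRST(S)={c}  FIRST(A)={c}  FIRST(B)={c}  FIRST(C)={a}
round 2:
  B via B→C B: +{a}
  C via C→S c: +{c}
  S via S→B: +{a}
  FIRST(S)={a,c}  FIRST(A)={c}  FIRST(B)={a,c}  FIRST(C)={a,c}
round 3: (no change)
  FIRST(S)={a,c}  FIRST(A)={c}  FIRST(B)={a,c}  FIRST(C)={a,c}

FIRST(B) = ["a", "c"]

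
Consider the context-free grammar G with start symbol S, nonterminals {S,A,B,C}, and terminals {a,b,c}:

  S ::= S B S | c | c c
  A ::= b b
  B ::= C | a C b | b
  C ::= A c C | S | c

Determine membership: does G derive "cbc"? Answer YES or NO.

Convert to CNF:
  S -> S X8 | T1 T1 | c
  A -> T0 T0
  B -> A X3 | S X4 | T1 T1 | T2 X5 | b | c
  C -> A X6 | S X7 | T1 T1 | c
  T0 -> b
  T1 -> c
  T2 -> a
  X3 -> T1 C
  X4 -> B S
  X5 -> C T0
  X6 -> T1 C
  X7 -> B S
  X8 -> B S

Fill CYK table bottom-up:
  T[0,0] 'c' = {B,C,S,T1}  orig:{B,C,S}
  T[1,1] 'b' = {B,T0}  orig:{B}
  T[2,2] 'c' = {B,C,S,T1}  orig:{B,C,S}
  T[0,1] 'cb' = {X5}  orig:{}
  T[1,2] 'bc' = {X4,X7,X8}  orig:{}
  T[0,2] 'cbc' = {B,C,S}

S ∈ T[0,2] ⇒ YES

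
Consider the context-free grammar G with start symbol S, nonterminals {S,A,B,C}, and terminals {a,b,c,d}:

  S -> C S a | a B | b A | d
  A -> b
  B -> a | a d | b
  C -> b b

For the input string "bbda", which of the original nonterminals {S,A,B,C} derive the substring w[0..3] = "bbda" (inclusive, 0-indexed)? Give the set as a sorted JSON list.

Convert to CNF:
  S -> C X3 | T0 B | T2 A | d
  A -> b
  B -> T0 T1 | a | b
  C -> T2 T2
  T0 -> a
  T1 -> d
  T2 -> b
  X3 -> S T0

CYK fill, restricted to cells inside w[0..3]:
  [0..0]={A,B,T2}  "b"  orig:{A,B}
  [1..1]={A,B,T2}  "b"  orig:{A,B}
  [2..2]={S,T1}  "d"  orig:{S}
  [3..3]={B,T0}  "a"  orig:{B}
  [0..1]={C,S}  "bb"
  [1..2]=∅  "bd"
  [2..3]={X3}  "da"  orig:{}
  [0..2]=∅  "bbd"
  [1..3]=∅  "bda"
  [0..3]={S}  "bbda"

Original NTs in T[0,3] deriving "bbda": ["S"]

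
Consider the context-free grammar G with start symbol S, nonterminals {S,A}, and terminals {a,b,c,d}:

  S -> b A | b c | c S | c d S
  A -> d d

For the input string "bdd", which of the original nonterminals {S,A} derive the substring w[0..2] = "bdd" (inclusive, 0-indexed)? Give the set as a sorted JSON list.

CNF form of G:
  S -> T1 A | T1 T2 | T2 S | T2 X3
  A -> T0 T0
  T0 -> d
  T1 -> b
  T2 -> c
  X3 -> T0 S

Fill CYK table bottom-up, restricted to cells inside w[0..2]:
  [0..0]={T1}  "b"  orig:{}
  [1..1]={T0}  "d"  orig:{}
  [2..2]={T0}  "d"  orig:{}
  [0..1]=∅  "bd"
  [1..2]={A}  "dd"
  [0..2]={S}  "bdd"

Original NTs in T[0,2] deriving "bdd": ["S"]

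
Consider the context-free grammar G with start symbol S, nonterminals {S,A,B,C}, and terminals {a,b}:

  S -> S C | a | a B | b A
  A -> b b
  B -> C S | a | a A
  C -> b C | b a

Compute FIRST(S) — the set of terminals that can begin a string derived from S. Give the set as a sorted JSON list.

FIRST iteration:
iter 1:
  A via A→b b: +{b}
  B via B→a: +{a}
  C via C→b C: +{b}
  S via S→a: +{a}
  S via S→b A: +{b}
  FIRST(S)={a,b}  FIRST(A)={b}  FIRST(B)={a}  FIRST(C)={b}
iter 2:
  B via B→C S: +{b}
  FIRST(S)={a,b}  FIRST(A)={b}  FIRST(B)={a,b}  FIRST(C)={b}
iter 3: — fixpoint
  FIRST(S)={a,b}  FIRST(A)={b}  FIRST(B)={a,b}  FIRST(C)={b}

FIRST(S) = ["a", "b"]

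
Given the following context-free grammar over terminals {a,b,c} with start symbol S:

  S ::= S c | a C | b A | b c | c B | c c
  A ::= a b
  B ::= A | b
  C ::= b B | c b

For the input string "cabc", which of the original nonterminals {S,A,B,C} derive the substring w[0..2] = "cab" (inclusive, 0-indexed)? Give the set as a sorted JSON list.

CNF form of G:
  S -> S T2 | T0 C | T1 A | T1 T2 | T2 B | T2 T2
  A -> T0 T1
  B -> T0 T1 | b
  C -> T1 B | T2 T1
  T0 -> a
  T1 -> b
  T2 -> c

Fill CYK table bottom-up — only the sub-triangle for w[0..2]:
  T[0,0] 'c' = {T2}  orig:{}
  T[1,1] 'a' = {T0}  orig:{}
  T[2,2] 'b' = {B,T1}  orig:{B}
  T[0,1] 'ca' = ∅
  T[1,2] 'ab' = {A,B}
  T[0,2] 'cab' = {S}

Original NTs in T[0,2] deriving "cab": ["S"]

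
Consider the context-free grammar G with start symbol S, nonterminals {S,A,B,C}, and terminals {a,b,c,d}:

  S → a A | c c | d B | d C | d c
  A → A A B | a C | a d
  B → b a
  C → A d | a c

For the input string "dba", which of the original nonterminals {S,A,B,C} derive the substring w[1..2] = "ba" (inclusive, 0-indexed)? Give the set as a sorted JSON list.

Convert to CNF:
  S -> T0 A | T1 B | T1 C | T1 T3 | T3 T3
  A -> A X4 | T0 C | T0 T1
  B -> T2 T0
  C -> A T1 | T0 T3
  T0 -> a
  T1 -> d
  T2 -> b
  T3 -> c
  X4 -> A B

CYK fill, restricted to cells inside w[1..2]:
  T[1,1] 'b' = {T2}  orig:{}
  T[2,2] 'a' = {T0}  orig:{}
  T[1,2] 'ba' = {B}

Original NTs in T[1,2] deriving "ba": ["B"]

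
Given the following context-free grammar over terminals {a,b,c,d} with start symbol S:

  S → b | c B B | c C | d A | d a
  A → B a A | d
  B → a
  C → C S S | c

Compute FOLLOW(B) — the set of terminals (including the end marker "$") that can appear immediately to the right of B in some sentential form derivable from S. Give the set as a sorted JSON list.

Compute FIRST by fixpoint:
pass 1:
  A via A→d: +{d}
  B via B→a: +{a}
  C via C→c: +{c}
  S via S→b: +{b}
  S via S→c B B: +{c}
  S via S→d A: +{d}
  S: {b,c,d}  A: {d}  B: {a}  C: {c}
pass 2:
  A via A→B a A: +{a}
  S: {b,c,d}  A: {a,d}  B: {a}  C: {c}
pass 3: — fixpoint
  S: {b,c,d}  A: {a,d}  B: {a}  C: {c}

Compute FOLLOW by fixpoint:
initialize: $ ∈ FOLLOW(S)
[1]
  A→B a A: FOLLOW(B) ⊇ FIRST(a) = {a}; new: +{a}
  C→C S S: FOLLOW(C) ⊇ FIRST(S) = {b,c,d}; new: +{b,c,d}
  C→C S S: FOLLOW(S) ⊇ FIRST(S) = {b,c,d}; new: +{b,c,d}
  S→c B B: FOLLOW(B) ⊇ FOLLOW(S) ⊇ {$,b,c,d}; new: +{$,b,c,d}
  S→c C: FOLLOW(C) ⊇ FOLLOW(S) ⊇ {$,b,c,d}; new: +{$}
  S→d A: FOLLOW(A) ⊇ FOLLOW(S) ⊇ {$,b,c,d}; new: +{$,b,c,d}
  FOLLOW[S]={$,b,c,d}  FOLLOW[A]={$,b,c,d}  FOLLOW[B]={$,a,b,c,d}  FOLLOW[C]={$,b,c,d}
[2] — fixpoint
  FOLLOW[S]={$,b,c,d}  FOLLOW[A]={$,b,c,d}  FOLLOW[B]={$,a,b,c,d}  FOLLOW[C]={$,b,c,d}

FOLLOW(B) = ["$", "a", "b", "c", "d"]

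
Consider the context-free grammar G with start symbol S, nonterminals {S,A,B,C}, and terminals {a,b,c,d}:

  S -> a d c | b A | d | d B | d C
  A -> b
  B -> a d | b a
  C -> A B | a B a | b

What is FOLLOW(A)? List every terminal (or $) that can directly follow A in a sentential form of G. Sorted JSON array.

Compute FIRST by fixpoint:
iter 1:
  A via A→b: +{b}
  B via B→a d: +{a}
  B via B→b a: +{b}
  C via C→A B: +{b}
  C via C→a B a: +{a}
  S via S→a d c: +{a}
  S via S→b A: +{b}
  S via S→d: +{d}
  S: {a,b,d}  A: {b}  B: {a,b}  C: {a,b}
iter 2: (stable)
  S: {a,b,d}  A: {b}  B: {a,b}  C: {a,b}

FOLLOW sets:
initialize: $ ∈ FOLLOW(S)
pass 1:
  C→A B: FOLLOW(A) ⊇ FIRST(B) = {a,b}; new: +{a,b}
  C→a B a: FOLLOW(B) ⊇ FIRST(a) = {a}; new: +{a}
  S→b A: FOLLOW(A) ⊇ FOLLOW(S) ⊇ {$}; new: +{$}
  S→d B: FOLLOW(B) ⊇ FOLLOW(S) ⊇ {$}; new: +{$}
  S→d C: FOLLOW(C) ⊇ FOLLOW(S) ⊇ {$}; new: +{$}
  FOLLOW[S]={$}  FOLLOW[A]={$,a,b}  FOLLOW[B]={$,a}  FOLLOW[C]={$}
pass 2: — fixpoint
  FOLLOW[S]={$}  FOLLOW[A]={$,a,b}  FOLLOW[B]={$,a}  FOLLOW[C]={$}

FOLLOW(A) = ["$", "a", "b"]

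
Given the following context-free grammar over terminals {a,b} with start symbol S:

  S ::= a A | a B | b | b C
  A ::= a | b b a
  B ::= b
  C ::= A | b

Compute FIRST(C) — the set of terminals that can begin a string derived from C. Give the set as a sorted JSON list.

Compute FIRST by fixpoint:
[1]
  A via A→a: +{a}
  A via A→b b a: +{b}
  B via B→b: +{b}
  C via C→A: +{a,b}
  S via S→a A: +{a}
  S via S→b: +{b}
  FIRST[S]={a,b}  FIRST[A]={a,b}  FIRST[B]={b}  FIRST[C]={a,b}
[2] (stable)
  FIRST[S]={a,b}  FIRST[A]={a,b}  FIRST[B]={b}  FIRST[C]={a,b}

FIRST(C) = ["a", "b"]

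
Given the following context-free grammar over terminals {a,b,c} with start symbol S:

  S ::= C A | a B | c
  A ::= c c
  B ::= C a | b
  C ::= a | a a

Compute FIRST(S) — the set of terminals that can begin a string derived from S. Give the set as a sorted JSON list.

FIRST iteration:
iter 1:
  A via A→c c: +{c}
  B via B→b: +{b}
  C via C→a: +{a}
  S via S→C A: +{a}
  S via S→c: +{c}
  FIRST(S)={a,c}  FIRST(A)={c}  FIRST(B)={b}  FIRST(C)={a}
iter 2:
  B via B→C a: +{a}
  FIRST(S)={a,c}  FIRST(A)={c}  FIRST(B)={a,b}  FIRST(C)={a}
iter 3: done
  FIRST(S)={a,c}  FIRST(A)={c}  FIRST(B)={a,b}  FIRST(C)={a}

FIRST(S) = ["a", "c"]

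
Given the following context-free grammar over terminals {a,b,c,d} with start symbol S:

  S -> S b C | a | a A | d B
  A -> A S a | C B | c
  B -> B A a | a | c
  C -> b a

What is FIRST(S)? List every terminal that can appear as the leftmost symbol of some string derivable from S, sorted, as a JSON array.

FIRST iteration:
iter 1:
  A via A→c: +{c}
  B via B→a: +{a}
  B via B→c: +{c}
  C via C→b a: +{b}
  S via S→a: +{a}
  S via S→d B: +{d}
  FIRST[S]={a,d}  FIRST[A]={c}  FIRST[B]={a,c}  FIRST[C]={b}
iter 2:
  A via A→C B: +{b}
  FIRST[S]={a,d}  FIRST[A]={b,c}  FIRST[B]={a,c}  FIRST[C]={b}
iter 3: (stable)
  FIRST[S]={a,d}  FIRST[A]={b,c}  FIRST[B]={a,c}  FIRST[C]={b}

FIRST(S) = ["a", "d"]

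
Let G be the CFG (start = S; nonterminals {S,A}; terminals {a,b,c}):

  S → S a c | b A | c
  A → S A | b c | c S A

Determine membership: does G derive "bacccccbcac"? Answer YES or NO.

Convert to CNF:
  S -> S X4 | T0 A | c
  A -> S A | T0 T1 | T1 X3
  T0 -> b
  T1 -> c
  T2 -> a
  X3 -> S A
  X4 -> T2 T1

CYK fill:
  T[0,0] 'b' = {T0}  orig:{}
  T[1,1] 'a' = {T2}  orig:{}
  T[2,2] 'c' = {S,T1}  orig:{S}
  T[3,3] 'c' = {S,T1}  orig:{S}
  T[4,4] 'c' = {S,T1}  orig:{S}
  T[5,5] 'c' = {S,T1}  orig:{S}
  T[6,6] 'c' = {S,T1}  orig:{S}
  T[7,7] 'b' = {T0}  orig:{}
  T[8,8] 'c' = {S,T1}  orig:{S}
  T[9,9] 'a' = {T2}  orig:{}
  T[10,10] 'c' = {S,T1}  orig:{S}
  T[0,1] 'ba' = ∅
  T[1,2] 'ac' = {X4}  orig:{}
  T[2,3] 'cc' = ∅
  T[3,4] 'cc' = ∅
  T[4,5] 'cc' = ∅
  T[5,6] 'cc' = ∅
  T[6,7] 'cb' = ∅
  T[7,8] 'bc' = {A}
  T[8,9] 'ca' = ∅
  T[9,10] 'ac' = {X4}  orig:{}
  T[0,2] 'bac' = ∅
  T[1,3] 'acc' = ∅
  T[2,4] 'ccc' = ∅
  T[3,5] 'ccc' = ∅
  T[4,6] 'ccc' = ∅
  T[5,7] 'ccb' = ∅
  T[6,8] 'cbc' = {A,X3}  orig:{A}
  T[7,9] 'bca' = ∅
  T[8,10] 'cac' = {S}
  T[0,3] 'bacc' = ∅
  T[1,4] 'accc' = ∅
  T[2,5] 'cccc' = ∅
  T[3,6] 'cccc' = ∅
  T[4,7] 'cccb' = ∅
  T[5,8] 'ccbc' = {A,X3}  orig:{A}
  T[6,9] 'cbca' = ∅
  T[7,10] 'bcac' = ∅
  T[0,4] 'baccc' = ∅
  T[1,5] 'acccc' = ∅
  T[2,6] 'ccccc' = ∅
  T[3,7] 'ccccb' = ∅
  T[4,8] 'cccbc' = {A,X3}  orig:{A}
  T[5,9] 'ccbca' = ∅
  T[6,10] 'cbcac' = ∅
  T[0,5] 'bacccc' = ∅
  T[1,6] 'accccc' = ∅
  T[2,7] 'cccccb' = ∅
  T[3,8] 'ccccbc' = {A,X3}  orig:{A}
  T[4,9] 'cccbca' = ∅
  T[5,10] 'ccbcac' = ∅
  T[0,6] 'baccccc' = ∅
  T[1,7] 'acccccb' = ∅
  T[2,8] 'cccccbc' = {A,X3}  orig:{A}
  T[3,9] 'ccccbca' = ∅
  T[4,10] 'cccbcac' = ∅
  T[0,7] 'bacccccb' = ∅
  T[1,8] 'acccccbc' = ∅
  T[2,9] 'cccccbca' = ∅
  T[3,10] 'ccccbcac' = ∅
  T[0,8] 'bacccccbc' = ∅
  T[1,9] 'acccccbca' = ∅
  T[2,10] 'cccccbcac' = ∅
  T[0,9] 'bacccccbca' = ∅
  T[1,10] 'acccccbcac' = ∅
  T[0,10] 'bacccccbcac' = ∅

S ∉ T[0,10] ⇒ NO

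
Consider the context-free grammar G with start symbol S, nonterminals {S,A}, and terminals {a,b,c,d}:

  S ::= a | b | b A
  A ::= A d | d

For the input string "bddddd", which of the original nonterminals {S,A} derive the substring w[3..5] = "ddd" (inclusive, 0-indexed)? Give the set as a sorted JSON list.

CNF form of G:
  S -> T1 A | a | b
  A -> A T0 | d
  T0 -> d
  T1 -> b

CYK fill, restricted to cells inside w[3..5]:
  T[3,3] 'd' = {A,T0}  orig:{A}
  T[4,4] 'd' = {A,T0}  orig:{A}
  T[5,5] 'd' = {A,T0}  orig:{A}
  T[3,4] 'dd' = {A}
  T[4,5] 'dd' = {A}
  T[3,5] 'ddd' = {A}

Original NTs in T[3,5] deriving "ddd": ["A"]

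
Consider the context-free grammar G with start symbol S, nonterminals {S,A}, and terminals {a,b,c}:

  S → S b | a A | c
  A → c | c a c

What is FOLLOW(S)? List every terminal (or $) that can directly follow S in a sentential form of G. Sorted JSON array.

FIRST sets, iterate to fixpoint:
[1]
  A via A→c: +{c}
  S via S→a A: +{a}
  S via S→c: +{c}
  FIRST[S]={a,c}  FIRST[A]={c}
[2] done
  FIRST[S]={a,c}  FIRST[A]={c}

FOLLOW sets:
initialize: $ ∈ FOLLOW(S)
pass 1:
  S→S b: FOLLOW(S) ⊇ FIRST(b) = {b}; new: +{b}
  S→a A: FOLLOW(A) ⊇ FOLLOW(S) ⊇ {$,b}; new: +{$,b}
  FOLLOW(S)={$,b}  FOLLOW(A)={$,b}
pass 2: (no change)
  FOLLOW(S)={$,b}  FOLLOW(A)={$,b}

FOLLOW(S) = ["$", "b"]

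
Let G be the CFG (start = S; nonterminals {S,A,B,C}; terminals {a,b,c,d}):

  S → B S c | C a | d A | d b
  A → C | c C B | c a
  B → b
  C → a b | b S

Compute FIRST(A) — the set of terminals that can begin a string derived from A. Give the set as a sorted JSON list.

FIRST sets, iterate to fixpoint:
[1]
  A via A→c C B: +{c}
  B via B→b: +{b}
  C via C→a b: +{a}
  C via C→b S: +{b}
  S via S→B S c: +{b}
  S via S→C a: +{a}
  S via S→d A: +{d}
  FIRST[S]={a,b,d}  FIRST[A]={c}  FIRST[B]={b}  FIRST[C]={a,b}
[2]
  A via A→C: +{a,b}
  FIRST[S]={a,b,d}  FIRST[A]={a,b,c}  FIRST[B]={b}  FIRST[C]={a,b}
[3] done
  FIRST[S]={a,b,d}  FIRST[A]={a,b,c}  FIRST[B]={b}  FIRST[C]={a,b}

FIRST(A) = ["a", "b", "c"]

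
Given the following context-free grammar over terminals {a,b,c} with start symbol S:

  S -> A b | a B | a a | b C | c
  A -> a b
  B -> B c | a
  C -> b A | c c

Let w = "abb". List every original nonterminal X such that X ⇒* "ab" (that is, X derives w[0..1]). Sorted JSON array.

CNF form of G:
  S -> A T1 | T0 B | T0 T0 | T1 C | c
  A -> T0 T1
  B -> B T2 | a
  C -> T1 A | T2 T2
  T0 -> a
  T1 -> b
  T2 -> c

CYK fill — only the sub-triangle for w[0..1]:
  T[0,0] 'a' = {B,T0}  orig:{B}
  T[1,1] 'b' = {T1}  orig:{}
  T[0,1] 'ab' = {A}

Original NTs in T[0,1] deriving "ab": ["A"]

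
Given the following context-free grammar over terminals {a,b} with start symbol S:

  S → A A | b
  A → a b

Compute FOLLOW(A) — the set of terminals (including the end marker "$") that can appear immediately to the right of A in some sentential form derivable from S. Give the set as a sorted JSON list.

Compute FIRST by fixpoint:
round 1:
  A via A→a b: +{a}
  S via S→A A: +{a}
  S via S→b: +{b}
  S: {a,b}  A: {a}
round 2: (no change)
  S: {a,b}  A: {a}

FOLLOW iteration:
initialize: $ ∈ FOLLOW(S)
iter 1:
  S→A A: FOLLOW(A) ⊇ FIRST(A) = {a}; new: +{a}
  S→A A: FOLLOW(A) ⊇ FOLLOW(S) ⊇ {$}; new: +{$}
  FOLLOW[S]={$}  FOLLOW[A]={$,a}
iter 2: — fixpoint
  FOLLOW[S]={$}  FOLLOW[A]={$,a}

FOLLOW(A) = ["$", "a"]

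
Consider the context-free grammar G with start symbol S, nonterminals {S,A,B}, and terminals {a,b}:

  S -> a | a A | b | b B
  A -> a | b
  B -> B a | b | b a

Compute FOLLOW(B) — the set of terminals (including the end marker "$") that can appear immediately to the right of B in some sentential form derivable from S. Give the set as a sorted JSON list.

FIRST sets, iterate to fixpoint:
iter 1:
  A via A→a: +{a}
  A via A→b: +{b}
  B via B→b: +{b}
  S via S→a: +{a}
  S via S→b: +{b}
  FIRST[S]={a,b}  FIRST[A]={a,b}  FIRST[B]={b}
iter 2: (no change)
  FIRST[S]={a,b}  FIRST[A]={a,b}  FIRST[B]={b}

FOLLOW iteration:
FOLLOW(S) := {$}
pass 1:
  B→B a: FOLLOW(B) ⊇ FIRST(a) = {a}; new: +{a}
  S→a A: FOLLOW(A) ⊇ FOLLOW(S) ⊇ {$}; new: +{$}
  S→b B: FOLLOW(B) ⊇ FOLLOW(S) ⊇ {$}; new: +{$}
  FOLLOW[S]={$}  FOLLOW[A]={$}  FOLLOW[B]={$,a}
pass 2: done
  FOLLOW[S]={$}  FOLLOW[A]={$}  FOLLOW[B]={$,a}

FOLLOW(B) = ["$", "a"]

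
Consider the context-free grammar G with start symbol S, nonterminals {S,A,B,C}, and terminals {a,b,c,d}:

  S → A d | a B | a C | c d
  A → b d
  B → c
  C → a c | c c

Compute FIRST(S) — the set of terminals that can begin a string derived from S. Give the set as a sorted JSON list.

Compute FIRST by fixpoint:
round 1:
  A via A→b d: +{b}
  B via B→c: +{c}
  C via C→a c: +{a}
  C via C→c c: +{c}
  S via S→A d: +{b}
  S via S→a B: +{a}
  S via S→c d: +{c}
  FIRST[S]={a,b,c}  FIRST[A]={b}  FIRST[B]={c}  FIRST[C]={a,c}
round 2: (no change)
  FIRST[S]={a,b,c}  FIRST[A]={b}  FIRST[B]={c}  FIRST[C]={a,c}

FIRST(S) = ["a", "b", "c"]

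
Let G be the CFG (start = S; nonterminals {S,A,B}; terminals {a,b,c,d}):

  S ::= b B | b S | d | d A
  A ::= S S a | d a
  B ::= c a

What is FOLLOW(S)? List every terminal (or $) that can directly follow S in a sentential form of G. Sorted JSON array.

Compute FIRST by fixpoint:
iter 1:
  A via A→d a: +{d}
  B via B→c a: +{c}
  S via S→b B: +{b}
  S via S→d: +{d}
  FIRST(S)={b,d}  FIRST(A)={d}  FIRST(B)={c}
iter 2:
  A via A→S S a: +{b}
  FIRST(S)={b,d}  FIRST(A)={b,d}  FIRST(B)={c}
iter 3: done
  FIRST(S)={b,d}  FIRST(A)={b,d}  FIRST(B)={c}

FOLLOW sets:
FOLLOW(S) := {$}
pass 1:
  A→S S a: FOLLOW(S) ⊇ FIRST(S) = {b,d}; new: +{b,d}
  A→S S a: FOLLOW(S) ⊇ FIRST(a) = {a}; new: +{a}
  S→b B: FOLLOW(B) ⊇ FOLLOW(S) ⊇ {$,a,b,d}; new: +{$,a,b,d}
  S→d A: FOLLOW(A) ⊇ FOLLOW(S) ⊇ {$,a,b,d}; new: +{$,a,b,d}
  FOLLOW[S]={$,a,b,d}  FOLLOW[A]={$,a,b,d}  FOLLOW[B]={$,a,b,d}
pass 2: (stable)
  FOLLOW[S]={$,a,b,d}  FOLLOW[A]={$,a,b,d}  FOLLOW[B]={$,a,b,d}

FOLLOW(S) = ["$", "a", "b", "d"]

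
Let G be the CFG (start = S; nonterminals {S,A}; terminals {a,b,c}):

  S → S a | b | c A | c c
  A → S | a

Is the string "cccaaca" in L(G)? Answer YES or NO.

Convert to CNF:
  S -> S T0 | T1 A | T1 T1 | b
  A -> S T0 | T1 A | T1 T1 | a | b
  T0 -> a
  T1 -> c

Fill CYK table bottom-up:
  cell(0,0) c: {T1}  orig:{}
  cell(1,1) c: {T1}  orig:{}
  cell(2,2) c: {T1}  orig:{}
  cell(3,3) a: {A,T0}  orig:{A}
  cell(4,4) a: {A,T0}  orig:{A}
  cell(5,5) c: {T1}  orig:{}
  cell(6,6) a: {A,T0}  orig:{A}
  cell(0,1) cc: {A,S}
  cell(1,2) cc: {A,S}
  cell(2,3) ca: {A,S}
  cell(3,4) aa: ∅
  cell(4,5) ac: ∅
  cell(5,6) ca: {A,S}
  cell(0,2) ccc: {A,S}
  cell(1,3) cca: {A,S}
  cell(2,4) caa: {A,S}
  cell(3,5) aac: ∅
  cell(4,6) aca: ∅
  cell(0,3) ccca: {A,S}
  cell(1,4) ccaa: {A,S}
  cell(2,5) caac: ∅
  cell(3,6) aaca: ∅
  cell(0,4) cccaa: {A,S}
  cell(1,5) ccaac: ∅
  cell(2,6) caaca: ∅
  cell(0,5) cccaac: ∅
  cell(1,6) ccaaca: ∅
  cell(0,6) cccaaca: ∅

S ∉ T[0,6] ⇒ NO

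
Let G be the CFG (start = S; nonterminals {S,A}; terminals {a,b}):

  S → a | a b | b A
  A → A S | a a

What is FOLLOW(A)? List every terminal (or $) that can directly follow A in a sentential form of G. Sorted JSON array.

FIRST iteration:
round 1:
  A via A→a a: +{a}
  S via S→a: +{a}
  S via S→b A: +{b}
  S: {a,b}  A: {a}
round 2: done
  S: {a,b}  A: {a}

Compute FOLLOW by fixpoint:
seed FOLLOW(S) with $
round 1:
  A→A S: FOLLOW(A) ⊇ FIRST(S) = {a,b}; new: +{a,b}
  A→A S: FOLLOW(S) ⊇ FOLLOW(A) ⊇ {a,b}; new: +{a,b}
  S→b A: FOLLOW(A) ⊇ FOLLOW(S) ⊇ {$,a,b}; new: +{$}
  FOLLOW[S]={$,a,b}  FOLLOW[A]={$,a,b}
round 2: done
  FOLLOW[S]={$,a,b}  FOLLOW[A]={$,a,b}

FOLLOW(A) = ["$", "a", "b"]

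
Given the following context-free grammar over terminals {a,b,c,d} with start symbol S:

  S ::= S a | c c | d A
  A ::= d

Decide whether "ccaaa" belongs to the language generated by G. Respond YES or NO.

Convert to CNF:
  S -> S T0 | T1 T1 | T2 A
  A -> d
  T0 -> a
  T1 -> c
  T2 -> d

CYK fill:
  T[0,0] 'c' = {T1}  orig:{}
  T[1,1] 'c' = {T1}  orig:{}
  T[2,2] 'a' = {T0}  orig:{}
  T[3,3] 'a' = {T0}  orig:{}
  T[4,4] 'a' = {T0}  orig:{}
  T[0,1] 'cc' = {S}
  T[1,2] 'ca' = ∅
  T[2,3] 'aa' = ∅
  T[3,4] 'aa' = ∅
  T[0,2] 'cca' = {S}
  T[1,3] 'caa' = ∅
  T[2,4] 'aaa' = ∅
  T[0,3] 'ccaa' = {S}
  T[1,4] 'caaa' = ∅
  T[0,4] 'ccaaa' = {S}

S ∈ T[0,4] ⇒ YES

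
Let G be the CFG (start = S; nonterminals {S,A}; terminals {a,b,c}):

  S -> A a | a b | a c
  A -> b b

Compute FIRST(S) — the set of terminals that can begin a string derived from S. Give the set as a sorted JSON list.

FIRST sets, iterate to fixpoint:
[1]
  A via A→b b: +{b}
  S via S→A a: +{b}
  S via S→a b: +{a}
  S: {a,b}  A: {b}
[2] (no change)
  S: {a,b}  A: {b}

FIRST(S) = ["a", "b"]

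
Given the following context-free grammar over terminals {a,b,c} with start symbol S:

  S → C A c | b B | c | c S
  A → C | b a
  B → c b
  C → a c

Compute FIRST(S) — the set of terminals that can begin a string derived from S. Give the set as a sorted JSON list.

FIRST sets, iterate to fixpoint:
round 1:
  A via A→b a: +{b}
  B via B→c b: +{c}
  C via C→a c: +{a}
  S via S→C A c: +{a}
  S via S→b B: +{b}
  S via S→c: +{c}
  FIRST(S)={a,b,c}  FIRST(A)={b}  FIRST(B)={c}  FIRST(C)={a}
round 2:
  A via A→C: +{a}
  FIRST(S)={a,b,c}  FIRST(A)={a,b}  FIRST(B)={c}  FIRST(C)={a}
round 3: (stable)
  FIRST(S)={a,b,c}  FIRST(A)={a,b}  FIRST(B)={c}  FIRST(C)={a}

FIRST(S) = ["a", "b", "c"]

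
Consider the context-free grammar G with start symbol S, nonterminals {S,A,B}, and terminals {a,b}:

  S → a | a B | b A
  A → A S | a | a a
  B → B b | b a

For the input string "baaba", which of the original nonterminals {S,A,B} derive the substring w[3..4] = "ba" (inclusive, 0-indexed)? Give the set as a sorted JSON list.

CNF form of G:
  S -> T0 B | T1 A | a
  A -> A S | T0 T0 | a
  B -> B T1 | T1 T0
  T0 -> a
  T1 -> b

CYK fill — only the sub-triangle for w[3..4]:
  T[3,3] 'b' = {T1}  orig:{}
  T[4,4] 'a' = {A,S,T0}  orig:{A,S}
  T[3,4] 'ba' = {B,S}

Original NTs in T[3,4] deriving "ba": ["B", "S"]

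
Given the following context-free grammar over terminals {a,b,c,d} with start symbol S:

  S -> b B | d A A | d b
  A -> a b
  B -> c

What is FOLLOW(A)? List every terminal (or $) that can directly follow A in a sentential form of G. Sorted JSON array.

Compute FIRST by fixpoint:
pass 1:
  A via A→a b: +{a}
  B via B→c: +{c}
  S via S→b B: +{b}
  S via S→d A A: +{d}
  S: {b,d}  A: {a}  B: {c}
pass 2: — fixpoint
  S: {b,d}  A: {a}  B: {c}

FOLLOW iteration:
initialize: $ ∈ FOLLOW(S)
iter 1:
  S→b B: FOLLOW(B) ⊇ FOLLOW(S) ⊇ {$}; new: +{$}
  S→d A A: FOLLOW(A) ⊇ FIRST(A) = {a}; new: +{a}
  S→d A A: FOLLOW(A) ⊇ FOLLOW(S) ⊇ {$}; new: +{$}
  S: {$}  A: {$,a}  B: {$}
iter 2: (no change)
  S: {$}  A: {$,a}  B: {$}

FOLLOW(A) = ["$", "a"]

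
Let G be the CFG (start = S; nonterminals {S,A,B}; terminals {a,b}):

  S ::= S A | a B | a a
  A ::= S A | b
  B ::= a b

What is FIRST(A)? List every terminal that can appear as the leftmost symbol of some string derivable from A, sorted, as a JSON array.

Compute FIRST by fixpoint:
[1]
  A via A→b: +{b}
  B via B→a b: +{a}
  S via S→a B: +{a}
  S: {a}  A: {b}  B: {a}
[2]
  A via A→S A: +{a}
  S: {a}  A: {a,b}  B: {a}
[3] — fixpoint
  S: {a}  A: {a,b}  B: {a}

FIRST(A) = ["a", "b"]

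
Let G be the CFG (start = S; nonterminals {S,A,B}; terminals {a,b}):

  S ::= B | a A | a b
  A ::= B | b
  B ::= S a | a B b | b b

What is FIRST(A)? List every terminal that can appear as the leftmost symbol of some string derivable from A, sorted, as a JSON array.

FIRST sets, iterate to fixpoint:
round 1:
  A via A→b: +{b}
  B via B→a B b: +{a}
  B via B→b b: +{b}
  S via S→B: +{a,b}
  S: {a,b}  A: {b}  B: {a,b}
round 2:
  A via A→B: +{a}
  S: {a,b}  A: {a,b}  B: {a,b}
round 3: (no change)
  S: {a,b}  A: {a,b}  B: {a,b}

FIRST(A) = ["a", "b"]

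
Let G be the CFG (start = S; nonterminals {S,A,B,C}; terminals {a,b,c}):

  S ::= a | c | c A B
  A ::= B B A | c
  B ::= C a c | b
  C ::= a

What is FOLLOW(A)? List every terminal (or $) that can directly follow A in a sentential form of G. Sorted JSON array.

FIRST sets, iterate to fixpoint:
round 1:
  A via A→c: +{c}
  B via B→b: +{b}
  C via C→a: +{a}
  S via S→a: +{a}
  S via S→c: +{c}
  FIRST[S]={a,c}  FIRST[A]={c}  FIRST[B]={b}  FIRST[C]={a}
round 2:
  A via A→B B A: +{b}
  B via B→C a c: +{a}
  FIRST[S]={a,c}  FIRST[A]={b,c}  FIRST[B]={a,b}  FIRST[C]={a}
round 3:
  A via A→B B A: +{a}
  FIRST[S]={a,c}  FIRST[A]={a,b,c}  FIRST[B]={a,b}  FIRST[C]={a}
round 4: — fixpoint
  FIRST[S]={a,c}  FIRST[A]={a,b,c}  FIRST[B]={a,b}  FIRST[C]={a}

FOLLOW sets:
initialize: $ ∈ FOLLOW(S)
[1]
  A→B B A: FOLLOW(B) ⊇ FIRST(B) = {a,b}; new: +{a,b}
  A→B B A: FOLLOW(B) ⊇ FIRST(A) = {a,b,c}; new: +{c}
  B→C a c: FOLLOW(C) ⊇ FIRST(a) = {a}; new: +{a}
  S→c A B: FOLLOW(A) ⊇ FIRST(B) = {a,b}; new: +{a,b}
  S→c A B: FOLLOW(B) ⊇ FOLLOW(S) ⊇ {$}; new: +{$}
  FOLLOW(S)={$}  FOLLOW(A)={a,b}  FOLLOW(B)={$,a,b,c}  FOLLOW(C)={a}
[2] (no change)
  FOLLOW(S)={$}  FOLLOW(A)={a,b}  FOLLOW(B)={$,a,b,c}  FOLLOW(C)={a}

FOLLOW(A) = ["a", "b"]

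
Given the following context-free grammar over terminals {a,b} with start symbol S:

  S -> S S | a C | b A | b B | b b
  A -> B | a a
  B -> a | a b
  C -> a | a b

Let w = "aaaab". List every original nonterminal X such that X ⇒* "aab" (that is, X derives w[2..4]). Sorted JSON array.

CNF form of G:
  S -> S S | T0 C | T1 A | T1 B | T1 T1
  A -> T0 T0 | T0 T1 | a
  B -> T0 T1 | a
  C -> T0 T1 | a
  T0 -> a
  T1 -> b

CYK fill — only the sub-triangle for w[2..4]:
  T[2,2] 'a' = {A,B,C,T0}  orig:{A,B,C}
  T[3,3] 'a' = {A,B,C,T0}  orig:{A,B,C}
  T[4,4] 'b' = {T1}  orig:{}
  T[2,3] 'aa' = {A,S}
  T[3,4] 'ab' = {A,B,C}
  T[2,4] 'aab' = {S}

Original NTs in T[2,4] deriving "aab": ["S"]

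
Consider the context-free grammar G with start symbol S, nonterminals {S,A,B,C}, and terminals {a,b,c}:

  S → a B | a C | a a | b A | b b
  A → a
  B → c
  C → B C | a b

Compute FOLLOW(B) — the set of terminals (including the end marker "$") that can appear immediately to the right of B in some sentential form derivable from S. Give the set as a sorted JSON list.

FIRST iteration:
[1]
  A via A→a: +{a}
  B via B→c: +{c}
  C via C→B C: +{c}
  C via C→a b: +{a}
  S via S→a B: +{a}
  S via S→b A: +{b}
  S: {a,b}  A: {a}  B: {c}  C: {a,c}
[2] — fixpoint
  S: {a,b}  A: {a}  B: {c}  C: {a,c}

FOLLOW iteration:
FOLLOW(S) := {$}
round 1:
  C→B C: FOLLOW(B) ⊇ FIRST(C) = {a,c}; new: +{a,c}
  S→a B: FOLLOW(B) ⊇ FOLLOW(S) ⊇ {$}; new: +{$}
  S→a C: FOLLOW(C) ⊇ FOLLOW(S) ⊇ {$}; new: +{$}
  S→b A: FOLLOW(A) ⊇ FOLLOW(S) ⊇ {$}; new: +{$}
  FOLLOW(S)={$}  FOLLOW(A)={$}  FOLLOW(B)={$,a,c}  FOLLOW(C)={$}
round 2: — fixpoint
  FOLLOW(S)={$}  FOLLOW(A)={$}  FOLLOW(B)={$,a,c}  FOLLOW(C)={$}

FOLLOW(B) = ["$", "a", "c"]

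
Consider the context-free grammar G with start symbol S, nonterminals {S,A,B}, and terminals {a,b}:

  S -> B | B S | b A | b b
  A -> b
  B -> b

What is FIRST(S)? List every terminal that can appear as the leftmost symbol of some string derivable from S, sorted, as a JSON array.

FIRST iteration:
iter 1:
  A via A→b: +{b}
  B via B→b: +{b}
  S via S→B: +{b}
  FIRST(S)={b}  FIRST(A)={b}  FIRST(B)={b}
iter 2: — fixpoint
  FIRST(S)={b}  FIRST(A)={b}  FIRST(B)={b}

FIRST(S) = ["b"]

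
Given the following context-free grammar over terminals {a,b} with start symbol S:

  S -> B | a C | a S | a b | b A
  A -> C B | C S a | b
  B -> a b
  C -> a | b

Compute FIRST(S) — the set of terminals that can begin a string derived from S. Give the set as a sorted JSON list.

FIRST sets, iterate to fixpoint:
iter 1:
  A via A→b: +{b}
  B via B→a b: +{a}
  C via C→a: +{a}
  C via C→b: +{b}
  S via S→B: +{a}
  S via S→b A: +{b}
  FIRST(S)={a,b}  FIRST(A)={b}  FIRST(B)={a}  FIRST(C)={a,b}
iter 2:
  A via A→C B: +{a}
  FIRST(S)={a,b}  FIRST(A)={a,b}  FIRST(B)={a}  FIRST(C)={a,b}
iter 3: (no change)
  FIRST(S)={a,b}  FIRST(A)={a,b}  FIRST(B)={a}  FIRST(C)={a,b}

FIRST(S) = ["a", "b"]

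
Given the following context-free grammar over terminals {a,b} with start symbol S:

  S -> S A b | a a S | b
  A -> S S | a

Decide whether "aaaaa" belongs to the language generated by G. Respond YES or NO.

Convert to CNF:
  S -> S X2 | T1 X3 | b
  A -> S S | a
  T0 -> b
  T1 -> a
  X2 -> A T0
  X3 -> T1 S

Fill CYK table bottom-up:
  [0..0]={A,T1}  "a"  orig:{A}
  [1..1]={A,T1}  "a"  orig:{A}
  [2..2]={A,T1}  "a"  orig:{A}
  [3..3]={A,T1}  "a"  orig:{A}
  [4..4]={A,T1}  "a"  orig:{A}
  [0..1]=∅  "aa"
  [1..2]=∅  "aa"
  [2..3]=∅  "aa"
  [3..4]=∅  "aa"
  [0..2]=∅  "aaa"
  [1..3]=∅  "aaa"
  [2..4]=∅  "aaa"
  [0..3]=∅  "aaaa"
  [1..4]=∅  "aaaa"
  [0..4]=∅  "aaaaa"

S ∉ T[0,4] ⇒ NO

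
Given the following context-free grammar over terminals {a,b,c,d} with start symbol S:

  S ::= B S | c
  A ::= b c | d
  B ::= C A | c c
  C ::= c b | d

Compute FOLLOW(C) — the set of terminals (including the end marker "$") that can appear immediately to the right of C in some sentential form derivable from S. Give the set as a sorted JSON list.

Compute FIRST by fixpoint:
[1]
  A via A→b c: +{b}
  A via A→d: +{d}
  B via B→c c: +{c}
  C via C→c b: +{c}
  C via C→d: +{d}
  S via S→B S: +{c}
  FIRST(S)={c}  FIRST(A)={b,d}  FIRST(B)={c}  FIRST(C)={c,d}
[2]
  B via B→C A: +{d}
  S via S→B S: +{d}
  FIRST(S)={c,d}  FIRST(A)={b,d}  FIRST(B)={c,d}  FIRST(C)={c,d}
[3] done
  FIRST(S)={c,d}  FIRST(A)={b,d}  FIRST(B)={c,d}  FIRST(C)={c,d}

FOLLOW sets:
FOLLOW(S) := {$}
pass 1:
  B→C A: FOLLOW(C) ⊇ FIRST(A) = {b,d}; new: +{b,d}
  S→B S: FOLLOW(B) ⊇ FIRST(S) = {c,d}; new: +{c,d}
  FOLLOW(S)={$}  FOLLOW(A)={}  FOLLOW(B)={c,d}  FOLLOW(C)={b,d}
pass 2:
  B→C A: FOLLOW(A) ⊇ FOLLOW(B) ⊇ {c,d}; new: +{c,d}
  FOLLOW(S)={$}  FOLLOW(A)={c,d}  FOLLOW(B)={c,d}  FOLLOW(C)={b,d}
pass 3: — fixpoint
  FOLLOW(S)={$}  FOLLOW(A)={c,d}  FOLLOW(B)={c,d}  FOLLOW(C)={b,d}

FOLLOW(C) = ["b", "d"]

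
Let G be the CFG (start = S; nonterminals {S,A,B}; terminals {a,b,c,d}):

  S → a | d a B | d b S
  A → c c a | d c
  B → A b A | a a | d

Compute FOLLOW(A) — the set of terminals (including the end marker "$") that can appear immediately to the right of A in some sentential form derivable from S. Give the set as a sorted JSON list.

FIRST sets, iterate to fixpoint:
round 1:
  A via A→c c a: +{c}
  A via A→d c: +{d}
  B via B→A b A: +{c,d}
  B via B→a a: +{a}
  S via S→a: +{a}
  S via S→d a B: +{d}
  S: {a,d}  A: {c,d}  B: {a,c,d}
round 2: — fixpoint
  S: {a,d}  A: {c,d}  B: {a,c,d}

FOLLOW sets:
seed FOLLOW(S) with $
iter 1:
  B→A b A: FOLLOW(A) ⊇ FIRST(b) = {b}; new: +{b}
  S→d a B: FOLLOW(B) ⊇ FOLLOW(S) ⊇ {$}; new: +{$}
  S: {$}  A: {b}  B: {$}
iter 2:
  B→A b A: FOLLOW(A) ⊇ FOLLOW(B) ⊇ {$}; new: +{$}
  S: {$}  A: {$,b}  B: {$}
iter 3: (no change)
  S: {$}  A: {$,b}  B: {$}

FOLLOW(A) = ["$", "b"]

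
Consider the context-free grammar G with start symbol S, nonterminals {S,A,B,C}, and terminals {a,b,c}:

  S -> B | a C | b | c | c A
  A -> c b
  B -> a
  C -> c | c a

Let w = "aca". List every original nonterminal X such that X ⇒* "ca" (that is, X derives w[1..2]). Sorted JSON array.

CNF form of G:
  S -> T0 A | T2 C | a | b | c
  A -> T0 T1
  B -> a
  C -> T0 T2 | c
  T0 -> c
  T1 -> b
  T2 -> a

CYK fill (cells [i..j] with 1 ≤ i ≤ j ≤ 2 only):
  [1..1]={C,S,T0}  "c"  orig:{C,S}
  [2..2]={B,S,T2}  "a"  orig:{B,S}
  [1..2]={C}  "ca"

Original NTs in T[1,2] deriving "ca": ["C"]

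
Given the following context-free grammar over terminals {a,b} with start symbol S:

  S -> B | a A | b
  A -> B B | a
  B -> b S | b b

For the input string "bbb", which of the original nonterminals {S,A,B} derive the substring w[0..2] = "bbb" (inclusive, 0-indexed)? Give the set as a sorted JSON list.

CNF form of G:
  S -> T0 S | T0 T0 | T1 A | b
  A -> B B | a
  B -> T0 S | T0 T0
  T0 -> b
  T1 -> a

CYK table (by increasing span), restricted to cells inside w[0..2]:
  T[0,0] 'b' = {S,T0}  orig:{S}
  T[1,1] 'b' = {S,T0}  orig:{S}
  T[2,2] 'b' = {S,T0}  orig:{S}
  T[0,1] 'bb' = {B,S}
  T[1,2] 'bb' = {B,S}
  T[0,2] 'bbb' = {B,S}

Original NTs in T[0,2] deriving "bbb": ["B", "S"]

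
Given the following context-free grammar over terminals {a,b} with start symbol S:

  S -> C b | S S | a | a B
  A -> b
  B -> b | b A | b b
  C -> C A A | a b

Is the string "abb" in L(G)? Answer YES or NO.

Convert to CNF:
  S -> C T0 | S S | T1 B | a
  A -> b
  B -> T0 A | T0 T0 | b
  C -> C X2 | T1 T0
  T0 -> b
  T1 -> a
  X2 -> A A

Fill CYK table bottom-up:
  T[0,0] 'a' = {S,T1}  orig:{S}
  T[1,1] 'b' = {A,B,T0}  orig:{A,B}
  T[2,2] 'b' = {A,B,T0}  orig:{A,B}
  T[0,1] 'ab' = {C,S}
  T[1,2] 'bb' = {B,X2}  orig:{B}
  T[0,2] 'abb' = {S}

S ∈ T[0,2] ⇒ YES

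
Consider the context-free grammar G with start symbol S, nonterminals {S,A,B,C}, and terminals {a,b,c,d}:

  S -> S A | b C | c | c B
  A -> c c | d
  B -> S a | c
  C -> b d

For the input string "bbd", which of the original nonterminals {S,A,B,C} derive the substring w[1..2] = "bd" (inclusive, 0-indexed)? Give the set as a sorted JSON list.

Convert to CNF:
  S -> S A | T0 B | T2 C | c
  A -> T0 T0 | d
  B -> S T1 | c
  C -> T2 T3
  T0 -> c
  T1 -> a
  T2 -> b
  T3 -> d

Fill CYK table bottom-up (cells [i..j] with 1 ≤ i ≤ j ≤ 2 only):
  [1..1]={T2}  "b"  orig:{}
  [2..2]={A,T3}  "d"  orig:{A}
  [1..2]={C}  "bd"

Original NTs in T[1,2] deriving "bd": ["C"]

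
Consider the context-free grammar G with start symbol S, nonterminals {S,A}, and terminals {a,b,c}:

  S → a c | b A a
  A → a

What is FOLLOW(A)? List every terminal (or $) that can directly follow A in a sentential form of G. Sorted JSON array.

FIRST sets, iterate to fixpoint:
iter 1:
  A via A→a: +{a}
  S via S→a c: +{a}
  S via S→b A a: +{b}
  FIRST(S)={a,b}  FIRST(A)={a}
iter 2: (no change)
  FIRST(S)={a,b}  FIRST(A)={a}

FOLLOW sets:
seed FOLLOW(S) with $
iter 1:
  S→b A a: FOLLOW(A) ⊇ FIRST(a) = {a}; new: +{a}
  FOLLOW[S]={$}  FOLLOW[A]={a}
iter 2: done
  FOLLOW[S]={$}  FOLLOW[A]={a}

FOLLOW(A) = ["a"]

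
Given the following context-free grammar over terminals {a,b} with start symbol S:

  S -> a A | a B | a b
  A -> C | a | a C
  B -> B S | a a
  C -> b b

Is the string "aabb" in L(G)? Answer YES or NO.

CNF form of G:
  S -> T0 A | T0 B | T0 T1
  A -> T0 C | T1 T1 | a
  B -> B S | T0 T0
  C -> T1 T1
  T0 -> a
  T1 -> b

CYK fill:
  cell(0,0) a: {A,T0}  orig:{A}
  cell(1,1) a: {A,T0}  orig:{A}
  cell(2,2) b: {T1}  orig:{}
  cell(3,3) b: {T1}  orig:{}
  cell(0,1) aa: {B,S}
  cell(1,2) ab: {S}
  cell(2,3) bb: {A,C}
  cell(0,2) aab: ∅
  cell(1,3) abb: {A,S}
  cell(0,3) aabb: {S}

S ∈ T[0,3] ⇒ YES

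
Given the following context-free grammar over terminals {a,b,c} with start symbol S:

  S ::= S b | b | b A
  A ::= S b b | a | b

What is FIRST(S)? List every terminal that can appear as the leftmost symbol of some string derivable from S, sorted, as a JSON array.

FIRST sets, iterate to fixpoint:
round 1:
  A via A→a: +{a}
  A via A→b: +{b}
  S via S→b: +{b}
  FIRST(S)={b}  FIRST(A)={a,b}
round 2: (stable)
  FIRST(S)={b}  FIRST(A)={a,b}

FIRST(S) = ["b"]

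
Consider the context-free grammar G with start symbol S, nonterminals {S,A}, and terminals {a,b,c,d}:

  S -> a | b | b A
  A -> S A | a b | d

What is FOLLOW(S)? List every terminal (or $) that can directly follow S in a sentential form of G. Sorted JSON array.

FIRST sets, iterate to fixpoint:
pass 1:
  A via A→a b: +{a}
  A via A→d: +{d}
  S via S→a: +{a}
  S via S→b: +{b}
  FIRST[S]={a,b}  FIRST[A]={a,d}
pass 2:
  A via A→S A: +{b}
  FIRST[S]={a,b}  FIRST[A]={a,b,d}
pass 3: done
  FIRST[S]={a,b}  FIRST[A]={a,b,d}

FOLLOW sets:
seed FOLLOW(S) with $
iter 1:
  A→S A: FOLLOW(S) ⊇ FIRST(A) = {a,b,d}; new: +{a,b,d}
  S→b A: FOLLOW(A) ⊇ FOLLOW(S) ⊇ {$,a,b,d}; new: +{$,a,b,d}
  FOLLOW(S)={$,a,b,d}  FOLLOW(A)={$,a,b,d}
iter 2: (no change)
  FOLLOW(S)={$,a,b,d}  FOLLOW(A)={$,a,b,d}

FOLLOW(S) = ["$", "a", "b", "d"]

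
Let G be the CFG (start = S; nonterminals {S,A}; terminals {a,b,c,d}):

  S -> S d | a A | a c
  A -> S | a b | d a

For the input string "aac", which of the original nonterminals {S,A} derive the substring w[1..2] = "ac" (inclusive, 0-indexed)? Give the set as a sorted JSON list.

CNF form of G:
  S -> S T0 | T1 A | T1 T3
  A -> S T0 | T0 T1 | T1 A | T1 T2 | T1 T3
  T0 -> d
  T1 -> a
  T2 -> b
  T3 -> c

CYK fill — only the sub-triangle for w[1..2]:
  [1..1]={T1}  "a"  orig:{}
  [2..2]={T3}  "c"  orig:{}
  [1..2]={A,S}  "ac"

Original NTs in T[1,2] deriving "ac": ["A", "S"]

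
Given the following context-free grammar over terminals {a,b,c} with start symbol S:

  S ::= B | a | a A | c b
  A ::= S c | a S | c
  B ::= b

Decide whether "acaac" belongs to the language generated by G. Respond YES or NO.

Convert to CNF:
  S -> T0 T2 | T1 A | a | b
  A -> S T0 | T1 S | c
  B -> b
  T0 -> c
  T1 -> a
  T2 -> b

CYK fill:
  [0..0]={S,T1}  "a"  orig:{S}
  [1..1]={A,T0}  "c"  orig:{A}
  [2..2]={S,T1}  "a"  orig:{S}
  [3..3]={S,T1}  "a"  orig:{S}
  [4..4]={A,T0}  "c"  orig:{A}
  [0..1]={A,S}  "ac"
  [1..2]=∅  "ca"
  [2..3]={A}  "aa"
  [3..4]={A,S}  "ac"
  [0..2]=∅  "aca"
  [1..3]=∅  "caa"
  [2..4]={A,S}  "aac"
  [0..3]=∅  "acaa"
  [1..4]=∅  "caac"
  [0..4]=∅  "acaac"

S ∉ T[0,4] ⇒ NO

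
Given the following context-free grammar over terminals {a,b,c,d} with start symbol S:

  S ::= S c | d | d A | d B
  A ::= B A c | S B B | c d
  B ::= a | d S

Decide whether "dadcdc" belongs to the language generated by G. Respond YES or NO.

CNF form of G:
  S -> S T0 | T1 A | T1 B | d
  A -> B X2 | S X3 | T0 T1
  B -> T1 S | a
  T0 -> c
  T1 -> d
  X2 -> A T0
  X3 -> B B

Fill CYK table bottom-up:
  T[0,0] 'd' = {S,T1}  orig:{S}
  T[1,1] 'a' = {B}
  T[2,2] 'd' = {S,T1}  orig:{S}
  T[3,3] 'c' = {T0}  orig:{}
  T[4,4] 'd' = {S,T1}  orig:{S}
  T[5,5] 'c' = {T0}  orig:{}
  T[0,1] 'da' = {S}
  T[1,2] 'ad' = ∅
  T[2,3] 'dc' = {S}
  T[3,4] 'cd' = {A}
  T[4,5] 'dc' = {S}
  T[0,2] 'dad' = ∅
  T[1,3] 'adc' = ∅
  T[2,4] 'dcd' = {S}
  T[3,5] 'cdc' = {X2}  orig:{}
  T[0,3] 'dadc' = ∅
  T[1,4] 'adcd' = ∅
  T[2,5] 'dcdc' = {S}
  T[0,4] 'dadcd' = ∅
  T[1,5] 'adcdc' = ∅
  T[0,5] 'dadcdc' = ∅

S ∉ T[0,5] ⇒ NO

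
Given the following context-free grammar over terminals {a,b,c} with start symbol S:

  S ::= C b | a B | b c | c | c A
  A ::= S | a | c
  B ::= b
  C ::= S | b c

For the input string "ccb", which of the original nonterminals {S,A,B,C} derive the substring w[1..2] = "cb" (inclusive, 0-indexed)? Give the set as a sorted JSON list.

CNF form of G:
  S -> C T0 | T0 T2 | T1 B | T2 A | c
  A -> C T0 | T0 T2 | T1 B | T2 A | a | c
  B -> b
  C -> C T0 | T0 T2 | T1 B | T2 A | c
  T0 -> b
  T1 -> a
  T2 -> c

CYK fill — only the sub-triangle for w[1..2]:
  [1..1]={A,C,S,T2}  "c"  orig:{A,C,S}
  [2..2]={B,T0}  "b"  orig:{B}
  [1..2]={A,C,S}  "cb"

Original NTs in T[1,2] deriving "cb": ["A", "C", "S"]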